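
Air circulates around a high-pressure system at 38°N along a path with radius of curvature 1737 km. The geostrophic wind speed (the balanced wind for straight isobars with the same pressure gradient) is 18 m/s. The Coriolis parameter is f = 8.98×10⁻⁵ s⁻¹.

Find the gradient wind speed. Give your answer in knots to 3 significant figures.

Around a high, pressure-gradient force acts outward with centrifugal, so Coriolis balances both:
fV = (1/ρ)|∂P/∂n| + V²/R  →  V² − fR·V + fR·V_g = 0
With fR = 8.98×10⁻⁵ × 1737×10³ m = 156 m/s:
V = [fR − √((fR)² − 4 fR V_g)]/2 = [156 − √(156² − 4×156×18)]/2 = 20.8 m/s
Supergeostrophic (V > V_g = 18 m/s), as expected around a high.
Converting: 20.8 m/s × 1.944 = 40.4 knots

40.4 knots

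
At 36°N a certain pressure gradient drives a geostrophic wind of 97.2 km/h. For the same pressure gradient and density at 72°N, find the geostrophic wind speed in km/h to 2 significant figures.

60 km/h

With the same pressure gradient and density, V_g ∝ 1/f ∝ 1/sin φ.
V₂ = V₁ · sin φ₁ / sin φ₂ = 97.2 × sin 36° / sin 72°
V₂ = 97.2 × 0.5878/0.9511 = 60 km/h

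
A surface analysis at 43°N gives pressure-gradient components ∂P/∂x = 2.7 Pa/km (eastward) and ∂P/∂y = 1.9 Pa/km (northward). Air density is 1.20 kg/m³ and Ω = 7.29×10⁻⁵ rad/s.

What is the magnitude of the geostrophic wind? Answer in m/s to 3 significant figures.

Coriolis parameter at 43°N:
f = 2Ω sin φ = 2 × 7.29×10⁻⁵ × sin 43° = 9.94×10⁻⁵ s⁻¹
Component geostrophic relations (x east, y north):
u_g = −(1/(fρ)) ∂P/∂y,  v_g = (1/(fρ)) ∂P/∂x
u_g = −(1.9×10⁻³)/(9.94×10⁻⁵ × 1.20) = −15.9 m/s;  v_g = (2.7×10⁻³)/(9.94×10⁻⁵ × 1.20) = 22.6 m/s
|V_g| = √(u_g² + v_g²) = 27.7 m/s

27.7 m/s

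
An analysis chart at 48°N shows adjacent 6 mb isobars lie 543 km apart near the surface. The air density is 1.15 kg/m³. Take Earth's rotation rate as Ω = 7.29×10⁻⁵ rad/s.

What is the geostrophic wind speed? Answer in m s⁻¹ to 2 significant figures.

8.9 m s⁻¹

Coriolis parameter at 48°N:
f = 2Ω sin φ = 2 × 7.29×10⁻⁵ × sin 48° = 1.08×10⁻⁴ s⁻¹
Pressure gradient: |∂P/∂n| = 600 Pa / 543000 m = 1.10×10⁻³ Pa/m
Geostrophic balance (pressure-gradient force = Coriolis force):
V_g = (1/(fρ)) |∂P/∂n| = 1.10×10⁻³ / (1.08×10⁻⁴ × 1.15) = 8.87 m/s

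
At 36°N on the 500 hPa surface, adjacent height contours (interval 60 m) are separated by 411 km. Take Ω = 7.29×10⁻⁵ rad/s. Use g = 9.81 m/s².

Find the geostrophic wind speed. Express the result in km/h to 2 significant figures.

Coriolis parameter at 36°N:
f = 2Ω sin φ = 2 × 7.29×10⁻⁵ × sin 36° = 8.57×10⁻⁵ s⁻¹
Height gradient: |∂Z/∂n| = 60 m / 411000 m = 1.46×10⁻⁴
On a pressure surface, geostrophic balance gives V_g = (g/f)|∂Z/∂n|:
V_g = 9.81 × 1.46×10⁻⁴ / 8.57×10⁻⁵ = 16.7 m/s
Converting: 16.7 m/s × 3.6 = 60 km/h

60 km/h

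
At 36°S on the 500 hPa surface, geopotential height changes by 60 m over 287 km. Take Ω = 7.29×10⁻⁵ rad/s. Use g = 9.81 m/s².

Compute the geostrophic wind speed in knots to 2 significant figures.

Coriolis parameter at 36°S:
f = 2Ω sin φ = 2 × 7.29×10⁻⁵ × sin 36° = 8.57×10⁻⁵ s⁻¹
Height gradient: |∂Z/∂n| = 60 m / 287000 m = 2.09×10⁻⁴
On a pressure surface, geostrophic balance gives V_g = (g/f)|∂Z/∂n|:
V_g = 9.81 × 2.09×10⁻⁴ / 8.57×10⁻⁵ = 23.9 m/s
Converting: 23.9 m/s × 1.944 = 47 knots

47 knots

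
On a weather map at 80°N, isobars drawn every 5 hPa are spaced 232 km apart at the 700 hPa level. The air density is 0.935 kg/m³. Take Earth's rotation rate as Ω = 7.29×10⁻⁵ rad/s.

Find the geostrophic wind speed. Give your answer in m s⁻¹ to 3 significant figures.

Coriolis parameter at 80°N:
f = 2Ω sin φ = 2 × 7.29×10⁻⁵ × sin 80° = 1.44×10⁻⁴ s⁻¹
Pressure gradient: |∂P/∂n| = 500 Pa / 232000 m = 2.16×10⁻³ Pa/m
Geostrophic balance (pressure-gradient force = Coriolis force):
V_g = (1/(fρ)) |∂P/∂n| = 2.16×10⁻³ / (1.44×10⁻⁴ × 0.935) = 16.1 m/s

16.1 m s⁻¹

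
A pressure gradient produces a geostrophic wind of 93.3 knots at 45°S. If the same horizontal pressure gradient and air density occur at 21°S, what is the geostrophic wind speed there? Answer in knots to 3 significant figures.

184 knots

With the same pressure gradient and density, V_g ∝ 1/f ∝ 1/sin φ.
V₂ = V₁ · sin φ₁ / sin φ₂ = 93.3 × sin 45° / sin 21°
V₂ = 93.3 × 0.7071/0.3584 = 184 knots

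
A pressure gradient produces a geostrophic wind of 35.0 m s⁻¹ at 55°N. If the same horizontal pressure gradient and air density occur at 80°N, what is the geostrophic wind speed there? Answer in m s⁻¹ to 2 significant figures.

With the same pressure gradient and density, V_g ∝ 1/f ∝ 1/sin φ.
V₂ = V₁ · sin φ₁ / sin φ₂ = 35.0 × sin 55° / sin 80°
V₂ = 35.0 × 0.8192/0.9848 = 29 m s⁻¹

29 m s⁻¹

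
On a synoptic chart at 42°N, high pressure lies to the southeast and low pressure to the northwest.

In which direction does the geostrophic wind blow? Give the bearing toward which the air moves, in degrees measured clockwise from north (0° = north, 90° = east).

045°

The pressure-gradient force points toward the northwest (bearing 315°).
Geostrophic balance: in the Northern Hemisphere the Coriolis force deflects motion to the right, so the geostrophic wind blows 90° to the right of the pressure-gradient force (low pressure on the left).
Rotating 315° by 90° clockwise gives 045° — the wind blows toward the northeast.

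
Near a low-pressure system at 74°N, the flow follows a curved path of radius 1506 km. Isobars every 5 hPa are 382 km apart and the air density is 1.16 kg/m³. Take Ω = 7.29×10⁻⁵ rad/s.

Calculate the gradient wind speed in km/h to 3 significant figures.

28.0 km/h

Coriolis parameter at 74°N:
f = 2Ω sin φ = 2 × 7.29×10⁻⁵ × sin 74° = 1.40×10⁻⁴ s⁻¹
Pressure gradient: |∂P/∂n| = 500 Pa / 382000 m = 1.31×10⁻³ Pa/m
Geostrophic speed: V_g = |∂P/∂n|/(fρ) = 1.31×10⁻³/(1.40×10⁻⁴ × 1.16) = 8.05 m/s
Around a low, centrifugal force acts outward with Coriolis, so pressure-gradient force balances both:
(1/ρ)|∂P/∂n| = fV + V²/R  →  V² + fR·V − fR·V_g = 0
With fR = 1.40×10⁻⁴ × 1506×10³ m = 211 m/s:
V = [−fR + √((fR)² + 4 fR V_g)]/2 = [−211 + √(211² + 4×211×8.05)]/2 = 7.77 m/s
Subgeostrophic (V < V_g = 8.05 m/s), as expected around a low.
Converting: 7.77 m/s × 3.6 = 28.0 km/h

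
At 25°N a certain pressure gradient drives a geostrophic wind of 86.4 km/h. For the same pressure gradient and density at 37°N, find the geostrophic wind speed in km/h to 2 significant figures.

With the same pressure gradient and density, V_g ∝ 1/f ∝ 1/sin φ.
V₂ = V₁ · sin φ₁ / sin φ₂ = 86.4 × sin 25° / sin 37°
V₂ = 86.4 × 0.4226/0.6018 = 61 km/h

61 km/h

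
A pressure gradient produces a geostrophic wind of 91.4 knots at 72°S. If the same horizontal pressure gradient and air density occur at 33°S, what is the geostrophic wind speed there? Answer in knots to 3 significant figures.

160 knots

With the same pressure gradient and density, V_g ∝ 1/f ∝ 1/sin φ.
V₂ = V₁ · sin φ₁ / sin φ₂ = 91.4 × sin 72° / sin 33°
V₂ = 91.4 × 0.9511/0.5446 = 160 knots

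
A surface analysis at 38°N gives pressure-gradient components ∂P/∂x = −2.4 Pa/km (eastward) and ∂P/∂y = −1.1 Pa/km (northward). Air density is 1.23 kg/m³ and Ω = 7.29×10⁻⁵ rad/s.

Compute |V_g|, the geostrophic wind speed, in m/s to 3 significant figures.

Coriolis parameter at 38°N:
f = 2Ω sin φ = 2 × 7.29×10⁻⁵ × sin 38° = 8.98×10⁻⁵ s⁻¹
Component geostrophic relations (x east, y north):
u_g = −(1/(fρ)) ∂P/∂y,  v_g = (1/(fρ)) ∂P/∂x
u_g = −(−1.1×10⁻³)/(8.98×10⁻⁵ × 1.23) = 9.96 m/s;  v_g = (−2.4×10⁻³)/(8.98×10⁻⁵ × 1.23) = −21.7 m/s
|V_g| = √(u_g² + v_g²) = 23.9 m/s

23.9 m/s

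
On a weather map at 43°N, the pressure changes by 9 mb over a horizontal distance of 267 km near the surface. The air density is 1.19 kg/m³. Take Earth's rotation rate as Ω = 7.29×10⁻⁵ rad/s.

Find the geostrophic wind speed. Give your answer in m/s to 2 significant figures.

Coriolis parameter at 43°N:
f = 2Ω sin φ = 2 × 7.29×10⁻⁵ × sin 43° = 9.94×10⁻⁵ s⁻¹
Pressure gradient: |∂P/∂n| = 900 Pa / 267000 m = 3.37×10⁻³ Pa/m
Geostrophic balance (pressure-gradient force = Coriolis force):
V_g = (1/(fρ)) |∂P/∂n| = 3.37×10⁻³ / (9.94×10⁻⁵ × 1.19) = 28.5 m/s

28 m/s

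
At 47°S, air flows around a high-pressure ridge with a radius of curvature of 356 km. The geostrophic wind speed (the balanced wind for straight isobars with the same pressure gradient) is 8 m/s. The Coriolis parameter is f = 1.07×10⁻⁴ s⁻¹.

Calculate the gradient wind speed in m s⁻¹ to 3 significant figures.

Around a high, pressure-gradient force acts outward with centrifugal, so Coriolis balances both:
fV = (1/ρ)|∂P/∂n| + V²/R  →  V² − fR·V + fR·V_g = 0
With fR = 1.07×10⁻⁴ × 356×10³ m = 38.1 m/s:
V = [fR − √((fR)² − 4 fR V_g)]/2 = [38.1 − √(38.1² − 4×38.1×8)]/2 = 11.4 m/s
Supergeostrophic (V > V_g = 8 m/s), as expected around a high.

11.4 m s⁻¹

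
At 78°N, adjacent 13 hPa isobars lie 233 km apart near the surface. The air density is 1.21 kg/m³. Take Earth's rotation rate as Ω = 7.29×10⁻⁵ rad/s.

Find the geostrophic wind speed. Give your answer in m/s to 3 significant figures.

32.3 m/s

Coriolis parameter at 78°N:
f = 2Ω sin φ = 2 × 7.29×10⁻⁵ × sin 78° = 1.43×10⁻⁴ s⁻¹
Pressure gradient: |∂P/∂n| = 1300 Pa / 233000 m = 5.58×10⁻³ Pa/m
Geostrophic balance (pressure-gradient force = Coriolis force):
V_g = (1/(fρ)) |∂P/∂n| = 5.58×10⁻³ / (1.43×10⁻⁴ × 1.21) = 32.3 m/s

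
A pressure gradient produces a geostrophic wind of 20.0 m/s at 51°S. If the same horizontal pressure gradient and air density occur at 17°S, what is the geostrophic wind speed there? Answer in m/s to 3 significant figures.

53.2 m/s

With the same pressure gradient and density, V_g ∝ 1/f ∝ 1/sin φ.
V₂ = V₁ · sin φ₁ / sin φ₂ = 20.0 × sin 51° / sin 17°
V₂ = 20.0 × 0.7771/0.2924 = 53.2 m/s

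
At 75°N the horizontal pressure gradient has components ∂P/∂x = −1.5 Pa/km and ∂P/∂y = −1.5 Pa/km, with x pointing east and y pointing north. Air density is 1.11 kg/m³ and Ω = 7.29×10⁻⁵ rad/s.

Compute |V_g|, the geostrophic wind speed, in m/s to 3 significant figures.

13.6 m/s

Coriolis parameter at 75°N:
f = 2Ω sin φ = 2 × 7.29×10⁻⁵ × sin 75° = 1.41×10⁻⁴ s⁻¹
Component geostrophic relations (x east, y north):
u_g = −(1/(fρ)) ∂P/∂y,  v_g = (1/(fρ)) ∂P/∂x
u_g = −(−1.5×10⁻³)/(1.41×10⁻⁴ × 1.11) = 9.60 m/s;  v_g = (−1.5×10⁻³)/(1.41×10⁻⁴ × 1.11) = −9.60 m/s
|V_g| = √(u_g² + v_g²) = 13.6 m/s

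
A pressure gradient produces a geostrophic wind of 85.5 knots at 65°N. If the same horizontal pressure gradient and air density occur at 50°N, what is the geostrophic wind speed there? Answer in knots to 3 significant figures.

101 knots

With the same pressure gradient and density, V_g ∝ 1/f ∝ 1/sin φ.
V₂ = V₁ · sin φ₁ / sin φ₂ = 85.5 × sin 65° / sin 50°
V₂ = 85.5 × 0.9063/0.7660 = 101 knots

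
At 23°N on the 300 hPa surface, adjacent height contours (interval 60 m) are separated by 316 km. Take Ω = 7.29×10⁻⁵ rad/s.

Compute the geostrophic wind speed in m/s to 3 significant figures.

32.7 m/s

Coriolis parameter at 23°N:
f = 2Ω sin φ = 2 × 7.29×10⁻⁵ × sin 23° = 5.70×10⁻⁵ s⁻¹
Height gradient: |∂Z/∂n| = 60 m / 316000 m = 1.90×10⁻⁴
On a pressure surface, geostrophic balance gives V_g = (g/f)|∂Z/∂n|:
V_g = 9.81 × 1.90×10⁻⁴ / 5.70×10⁻⁵ = 32.7 m/s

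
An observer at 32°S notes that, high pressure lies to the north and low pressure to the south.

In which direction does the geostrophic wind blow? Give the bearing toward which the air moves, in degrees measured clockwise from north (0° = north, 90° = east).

The pressure-gradient force points toward the south (bearing 180°).
Geostrophic balance: in the Southern Hemisphere the Coriolis force deflects motion to the left, so the geostrophic wind blows 90° to the left of the pressure-gradient force (low pressure on the right).
Rotating 180° by 90° counterclockwise gives 090° — the wind blows toward the east.

090°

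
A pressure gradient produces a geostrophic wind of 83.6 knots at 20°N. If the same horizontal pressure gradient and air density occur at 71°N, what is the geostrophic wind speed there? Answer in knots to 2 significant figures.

30 knots

With the same pressure gradient and density, V_g ∝ 1/f ∝ 1/sin φ.
V₂ = V₁ · sin φ₁ / sin φ₂ = 83.6 × sin 20° / sin 71°
V₂ = 83.6 × 0.3420/0.9455 = 30 knots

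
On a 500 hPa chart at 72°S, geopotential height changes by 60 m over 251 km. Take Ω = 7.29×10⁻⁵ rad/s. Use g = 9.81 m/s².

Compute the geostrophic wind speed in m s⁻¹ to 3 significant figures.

16.9 m s⁻¹

Coriolis parameter at 72°S:
f = 2Ω sin φ = 2 × 7.29×10⁻⁵ × sin 72° = 1.39×10⁻⁴ s⁻¹
Height gradient: |∂Z/∂n| = 60 m / 251000 m = 2.39×10⁻⁴
On a pressure surface, geostrophic balance gives V_g = (g/f)|∂Z/∂n|:
V_g = 9.81 × 2.39×10⁻⁴ / 1.39×10⁻⁴ = 16.9 m/s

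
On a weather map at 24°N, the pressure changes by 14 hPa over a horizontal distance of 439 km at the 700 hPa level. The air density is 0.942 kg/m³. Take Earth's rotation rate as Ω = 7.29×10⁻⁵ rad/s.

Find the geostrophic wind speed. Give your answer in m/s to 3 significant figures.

57.1 m/s

Coriolis parameter at 24°N:
f = 2Ω sin φ = 2 × 7.29×10⁻⁵ × sin 24° = 5.93×10⁻⁵ s⁻¹
Pressure gradient: |∂P/∂n| = 1400 Pa / 439000 m = 3.19×10⁻³ Pa/m
Geostrophic balance (pressure-gradient force = Coriolis force):
V_g = (1/(fρ)) |∂P/∂n| = 3.19×10⁻³ / (5.93×10⁻⁵ × 0.942) = 57.1 m/s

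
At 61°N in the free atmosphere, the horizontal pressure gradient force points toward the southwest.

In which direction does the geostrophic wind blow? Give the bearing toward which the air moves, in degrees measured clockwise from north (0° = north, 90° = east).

The pressure-gradient force points toward the southwest (bearing 225°).
Geostrophic balance: in the Northern Hemisphere the Coriolis force deflects motion to the right, so the geostrophic wind blows 90° to the right of the pressure-gradient force (low pressure on the left).
Rotating 225° by 90° clockwise gives 315° — the wind blows toward the northwest.

315°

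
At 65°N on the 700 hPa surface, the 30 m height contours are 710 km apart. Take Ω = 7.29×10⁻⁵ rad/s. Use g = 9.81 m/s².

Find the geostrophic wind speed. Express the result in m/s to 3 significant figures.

3.14 m/s

Coriolis parameter at 65°N:
f = 2Ω sin φ = 2 × 7.29×10⁻⁵ × sin 65° = 1.32×10⁻⁴ s⁻¹
Height gradient: |∂Z/∂n| = 30 m / 710000 m = 4.23×10⁻⁵
On a pressure surface, geostrophic balance gives V_g = (g/f)|∂Z/∂n|:
V_g = 9.81 × 4.23×10⁻⁵ / 1.32×10⁻⁴ = 3.14 m/s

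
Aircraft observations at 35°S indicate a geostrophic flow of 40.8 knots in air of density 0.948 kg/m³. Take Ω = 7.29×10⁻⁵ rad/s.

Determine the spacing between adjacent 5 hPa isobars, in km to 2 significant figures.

300 km

Coriolis parameter at 35°S:
f = 2Ω sin φ = 2 × 7.29×10⁻⁵ × sin 35° = 8.36×10⁻⁵ s⁻¹
Wind speed in SI: 40.8 knots = 21.0 m/s
Geostrophic balance rearranged: |∂P/∂n| = f ρ V_g
|∂P/∂n| = 8.36×10⁻⁵ × 0.948 × 21.0 = 1.66×10⁻³ Pa/m
Isobar spacing: Δn = ΔP/|∂P/∂n| = 500 Pa / 1.66×10⁻³ Pa/m = 300479 m ≈ 300 km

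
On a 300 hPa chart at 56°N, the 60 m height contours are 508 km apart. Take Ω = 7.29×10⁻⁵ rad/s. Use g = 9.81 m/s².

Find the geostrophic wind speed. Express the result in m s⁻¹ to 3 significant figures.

Coriolis parameter at 56°N:
f = 2Ω sin φ = 2 × 7.29×10⁻⁵ × sin 56° = 1.21×10⁻⁴ s⁻¹
Height gradient: |∂Z/∂n| = 60 m / 508000 m = 1.18×10⁻⁴
On a pressure surface, geostrophic balance gives V_g = (g/f)|∂Z/∂n|:
V_g = 9.81 × 1.18×10⁻⁴ / 1.21×10⁻⁴ = 9.59 m/s

9.59 m s⁻¹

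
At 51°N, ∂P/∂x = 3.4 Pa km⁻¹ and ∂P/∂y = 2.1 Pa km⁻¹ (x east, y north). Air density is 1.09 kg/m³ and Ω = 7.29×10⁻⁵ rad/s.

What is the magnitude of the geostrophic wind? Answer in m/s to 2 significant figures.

Coriolis parameter at 51°N:
f = 2Ω sin φ = 2 × 7.29×10⁻⁵ × sin 51° = 1.13×10⁻⁴ s⁻¹
Component geostrophic relations (x east, y north):
u_g = −(1/(fρ)) ∂P/∂y,  v_g = (1/(fρ)) ∂P/∂x
u_g = −(2.1×10⁻³)/(1.13×10⁻⁴ × 1.09) = −17.0 m/s;  v_g = (3.4×10⁻³)/(1.13×10⁻⁴ × 1.09) = 27.5 m/s
|V_g| = √(u_g² + v_g²) = 32.4 m/s

32 m/s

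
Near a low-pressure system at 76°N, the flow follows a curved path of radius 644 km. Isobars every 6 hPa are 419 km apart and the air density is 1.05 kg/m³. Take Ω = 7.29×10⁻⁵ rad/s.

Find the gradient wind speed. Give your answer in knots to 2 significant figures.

Coriolis parameter at 76°N:
f = 2Ω sin φ = 2 × 7.29×10⁻⁵ × sin 76° = 1.41×10⁻⁴ s⁻¹
Pressure gradient: |∂P/∂n| = 600 Pa / 419000 m = 1.43×10⁻³ Pa/m
Geostrophic speed: V_g = |∂P/∂n|/(fρ) = 1.43×10⁻³/(1.41×10⁻⁴ × 1.05) = 9.64 m/s
Around a low, centrifugal force acts outward with Coriolis, so pressure-gradient force balances both:
(1/ρ)|∂P/∂n| = fV + V²/R  →  V² + fR·V − fR·V_g = 0
With fR = 1.41×10⁻⁴ × 644×10³ m = 91.1 m/s:
V = [−fR + √((fR)² + 4 fR V_g)]/2 = [−91.1 + √(91.1² + 4×91.1×9.64)]/2 = 8.79 m/s
Subgeostrophic (V < V_g = 9.64 m/s), as expected around a low.
Converting: 8.79 m/s × 1.944 = 17 knots

17 knots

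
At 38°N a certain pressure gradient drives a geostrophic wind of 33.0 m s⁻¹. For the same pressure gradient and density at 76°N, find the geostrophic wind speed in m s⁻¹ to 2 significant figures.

21 m s⁻¹

With the same pressure gradient and density, V_g ∝ 1/f ∝ 1/sin φ.
V₂ = V₁ · sin φ₁ / sin φ₂ = 33.0 × sin 38° / sin 76°
V₂ = 33.0 × 0.6157/0.9703 = 21 m s⁻¹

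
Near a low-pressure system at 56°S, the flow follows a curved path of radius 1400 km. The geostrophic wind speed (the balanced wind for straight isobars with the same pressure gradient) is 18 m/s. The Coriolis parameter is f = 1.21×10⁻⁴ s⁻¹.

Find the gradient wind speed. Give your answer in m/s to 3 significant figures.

Around a low, centrifugal force acts outward with Coriolis, so pressure-gradient force balances both:
(1/ρ)|∂P/∂n| = fV + V²/R  →  V² + fR·V − fR·V_g = 0
With fR = 1.21×10⁻⁴ × 1400×10³ m = 169 m/s:
V = [−fR + √((fR)² + 4 fR V_g)]/2 = [−169 + √(169² + 4×169×18)]/2 = 16.4 m/s
Subgeostrophic (V < V_g = 18 m/s), as expected around a low.

16.4 m/s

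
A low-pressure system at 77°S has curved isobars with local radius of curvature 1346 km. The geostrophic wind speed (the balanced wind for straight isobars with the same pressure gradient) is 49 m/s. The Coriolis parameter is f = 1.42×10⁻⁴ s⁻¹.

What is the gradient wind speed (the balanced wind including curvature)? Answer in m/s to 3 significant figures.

Around a low, centrifugal force acts outward with Coriolis, so pressure-gradient force balances both:
(1/ρ)|∂P/∂n| = fV + V²/R  →  V² + fR·V − fR·V_g = 0
With fR = 1.42×10⁻⁴ × 1346×10³ m = 191 m/s:
V = [−fR + √((fR)² + 4 fR V_g)]/2 = [−191 + √(191² + 4×191×49)]/2 = 40.4 m/s
Subgeostrophic (V < V_g = 49 m/s), as expected around a low.

40.4 m/s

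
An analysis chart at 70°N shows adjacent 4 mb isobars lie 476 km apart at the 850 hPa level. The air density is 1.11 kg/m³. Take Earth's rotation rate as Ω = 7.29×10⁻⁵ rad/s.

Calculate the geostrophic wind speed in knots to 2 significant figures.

11 knots

Coriolis parameter at 70°N:
f = 2Ω sin φ = 2 × 7.29×10⁻⁵ × sin 70° = 1.37×10⁻⁴ s⁻¹
Pressure gradient: |∂P/∂n| = 400 Pa / 476000 m = 8.40×10⁻⁴ Pa/m
Geostrophic balance (pressure-gradient force = Coriolis force):
V_g = (1/(fρ)) |∂P/∂n| = 8.40×10⁻⁴ / (1.37×10⁻⁴ × 1.11) = 5.53 m/s
Converting: 5.53 m/s × 1.944 = 11 knots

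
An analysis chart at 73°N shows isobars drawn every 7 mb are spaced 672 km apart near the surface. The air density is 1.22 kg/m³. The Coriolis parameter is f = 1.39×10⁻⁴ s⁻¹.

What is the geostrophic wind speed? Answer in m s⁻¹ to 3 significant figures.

6.14 m s⁻¹

Pressure gradient: |∂P/∂n| = 700 Pa / 672000 m = 1.04×10⁻³ Pa/m
Geostrophic balance (pressure-gradient force = Coriolis force):
V_g = (1/(fρ)) |∂P/∂n| = 1.04×10⁻³ / (1.39×10⁻⁴ × 1.22) = 6.14 m/s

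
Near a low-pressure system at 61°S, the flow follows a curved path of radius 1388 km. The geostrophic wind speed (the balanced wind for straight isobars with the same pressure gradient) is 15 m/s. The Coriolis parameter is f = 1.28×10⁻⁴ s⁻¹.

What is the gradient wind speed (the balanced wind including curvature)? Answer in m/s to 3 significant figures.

13.9 m/s

Around a low, centrifugal force acts outward with Coriolis, so pressure-gradient force balances both:
(1/ρ)|∂P/∂n| = fV + V²/R  →  V² + fR·V − fR·V_g = 0
With fR = 1.28×10⁻⁴ × 1388×10³ m = 178 m/s:
V = [−fR + √((fR)² + 4 fR V_g)]/2 = [−178 + √(178² + 4×178×15)]/2 = 13.9 m/s
Subgeostrophic (V < V_g = 15 m/s), as expected around a low.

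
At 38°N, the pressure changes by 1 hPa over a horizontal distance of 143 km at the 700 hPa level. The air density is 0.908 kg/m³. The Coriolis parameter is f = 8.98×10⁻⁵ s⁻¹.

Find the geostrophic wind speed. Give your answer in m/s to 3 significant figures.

Pressure gradient: |∂P/∂n| = 100 Pa / 143000 m = 6.99×10⁻⁴ Pa/m
Geostrophic balance (pressure-gradient force = Coriolis force):
V_g = (1/(fρ)) |∂P/∂n| = 6.99×10⁻⁴ / (8.98×10⁻⁵ × 0.908) = 8.58 m/s

8.58 m/s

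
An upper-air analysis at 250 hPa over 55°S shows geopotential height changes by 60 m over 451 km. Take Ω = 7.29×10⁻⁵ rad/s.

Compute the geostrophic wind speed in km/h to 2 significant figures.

39 km/h

Coriolis parameter at 55°S:
f = 2Ω sin φ = 2 × 7.29×10⁻⁵ × sin 55° = 1.19×10⁻⁴ s⁻¹
Height gradient: |∂Z/∂n| = 60 m / 451000 m = 1.33×10⁻⁴
On a pressure surface, geostrophic balance gives V_g = (g/f)|∂Z/∂n|:
V_g = 9.81 × 1.33×10⁻⁴ / 1.19×10⁻⁴ = 10.9 m/s
Converting: 10.9 m/s × 3.6 = 39 km/h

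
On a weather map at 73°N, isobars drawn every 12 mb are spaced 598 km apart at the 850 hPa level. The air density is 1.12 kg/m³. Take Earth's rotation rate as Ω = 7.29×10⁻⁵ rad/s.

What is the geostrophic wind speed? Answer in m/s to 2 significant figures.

Coriolis parameter at 73°N:
f = 2Ω sin φ = 2 × 7.29×10⁻⁵ × sin 73° = 1.39×10⁻⁴ s⁻¹
Pressure gradient: |∂P/∂n| = 1200 Pa / 598000 m = 2.01×10⁻³ Pa/m
Geostrophic balance (pressure-gradient force = Coriolis force):
V_g = (1/(fρ)) |∂P/∂n| = 2.01×10⁻³ / (1.39×10⁻⁴ × 1.12) = 12.9 m/s

13 m/s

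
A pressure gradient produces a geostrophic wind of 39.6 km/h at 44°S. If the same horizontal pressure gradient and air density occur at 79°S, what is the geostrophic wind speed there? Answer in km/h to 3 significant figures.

With the same pressure gradient and density, V_g ∝ 1/f ∝ 1/sin φ.
V₂ = V₁ · sin φ₁ / sin φ₂ = 39.6 × sin 44° / sin 79°
V₂ = 39.6 × 0.6947/0.9816 = 28.0 km/h

28.0 km/h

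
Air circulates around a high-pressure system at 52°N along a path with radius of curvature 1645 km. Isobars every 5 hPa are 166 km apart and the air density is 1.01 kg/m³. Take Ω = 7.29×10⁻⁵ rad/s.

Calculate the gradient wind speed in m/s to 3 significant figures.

31.1 m/s

Coriolis parameter at 52°N:
f = 2Ω sin φ = 2 × 7.29×10⁻⁵ × sin 52° = 1.15×10⁻⁴ s⁻¹
Pressure gradient: |∂P/∂n| = 500 Pa / 166000 m = 3.01×10⁻³ Pa/m
Geostrophic speed: V_g = |∂P/∂n|/(fρ) = 3.01×10⁻³/(1.15×10⁻⁴ × 1.01) = 26.0 m/s
Around a high, pressure-gradient force acts outward with centrifugal, so Coriolis balances both:
fV = (1/ρ)|∂P/∂n| + V²/R  →  V² − fR·V + fR·V_g = 0
With fR = 1.15×10⁻⁴ × 1645×10³ m = 189 m/s:
V = [fR − √((fR)² − 4 fR V_g)]/2 = [189 − √(189² − 4×189×26)]/2 = 31.1 m/s
Supergeostrophic (V > V_g = 26 m/s), as expected around a high.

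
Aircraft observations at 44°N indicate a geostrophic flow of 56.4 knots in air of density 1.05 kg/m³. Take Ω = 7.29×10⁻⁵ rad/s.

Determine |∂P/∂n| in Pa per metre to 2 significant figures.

Coriolis parameter at 44°N:
f = 2Ω sin φ = 2 × 7.29×10⁻⁵ × sin 44° = 1.01×10⁻⁴ s⁻¹
Wind speed in SI: 56.4 knots = 29.0 m/s
Geostrophic balance rearranged: |∂P/∂n| = f ρ V_g
|∂P/∂n| = 1.01×10⁻⁴ × 1.05 × 29.0 = 3.09×10⁻³ Pa/m

3.1×10⁻³ Pa/m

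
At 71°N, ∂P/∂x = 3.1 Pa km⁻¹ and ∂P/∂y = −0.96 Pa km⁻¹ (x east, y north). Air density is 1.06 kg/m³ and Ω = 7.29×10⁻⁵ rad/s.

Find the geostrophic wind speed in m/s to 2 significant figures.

Coriolis parameter at 71°N:
f = 2Ω sin φ = 2 × 7.29×10⁻⁵ × sin 71° = 1.38×10⁻⁴ s⁻¹
Component geostrophic relations (x east, y north):
u_g = −(1/(fρ)) ∂P/∂y,  v_g = (1/(fρ)) ∂P/∂x
u_g = −(−0.96×10⁻³)/(1.38×10⁻⁴ × 1.06) = 6.57 m/s;  v_g = (3.1×10⁻³)/(1.38×10⁻⁴ × 1.06) = 21.2 m/s
|V_g| = √(u_g² + v_g²) = 22.2 m/s

22 m/s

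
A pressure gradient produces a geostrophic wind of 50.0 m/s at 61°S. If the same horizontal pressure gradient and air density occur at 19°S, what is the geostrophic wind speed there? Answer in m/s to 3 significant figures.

134 m/s

With the same pressure gradient and density, V_g ∝ 1/f ∝ 1/sin φ.
V₂ = V₁ · sin φ₁ / sin φ₂ = 50.0 × sin 61° / sin 19°
V₂ = 50.0 × 0.8746/0.3256 = 134 m/s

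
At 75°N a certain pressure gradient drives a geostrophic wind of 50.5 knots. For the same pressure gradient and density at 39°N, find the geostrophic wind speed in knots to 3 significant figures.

77.5 knots

With the same pressure gradient and density, V_g ∝ 1/f ∝ 1/sin φ.
V₂ = V₁ · sin φ₁ / sin φ₂ = 50.5 × sin 75° / sin 39°
V₂ = 50.5 × 0.9659/0.6293 = 77.5 knots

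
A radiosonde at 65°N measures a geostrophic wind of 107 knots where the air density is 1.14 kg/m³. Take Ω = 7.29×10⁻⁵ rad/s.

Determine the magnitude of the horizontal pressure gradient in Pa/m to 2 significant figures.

Coriolis parameter at 65°N:
f = 2Ω sin φ = 2 × 7.29×10⁻⁵ × sin 65° = 1.32×10⁻⁴ s⁻¹
Wind speed in SI: 107 knots = 55.0 m/s
Geostrophic balance rearranged: |∂P/∂n| = f ρ V_g
|∂P/∂n| = 1.32×10⁻⁴ × 1.14 × 55.0 = 8.29×10⁻³ Pa/m

8.3×10⁻³ Pa/m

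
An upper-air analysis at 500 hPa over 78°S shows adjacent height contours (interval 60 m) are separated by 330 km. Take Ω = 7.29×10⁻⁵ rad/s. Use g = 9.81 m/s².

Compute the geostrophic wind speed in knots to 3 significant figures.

Coriolis parameter at 78°S:
f = 2Ω sin φ = 2 × 7.29×10⁻⁵ × sin 78° = 1.43×10⁻⁴ s⁻¹
Height gradient: |∂Z/∂n| = 60 m / 330000 m = 1.82×10⁻⁴
On a pressure surface, geostrophic balance gives V_g = (g/f)|∂Z/∂n|:
V_g = 9.81 × 1.82×10⁻⁴ / 1.43×10⁻⁴ = 12.5 m/s
Converting: 12.5 m/s × 1.944 = 24.3 knots

24.3 knots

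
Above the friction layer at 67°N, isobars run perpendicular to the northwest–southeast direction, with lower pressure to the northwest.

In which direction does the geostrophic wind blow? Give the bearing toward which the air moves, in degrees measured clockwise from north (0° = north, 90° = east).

The pressure-gradient force points toward the northwest (bearing 315°).
Geostrophic balance: in the Northern Hemisphere the Coriolis force deflects motion to the right, so the geostrophic wind blows 90° to the right of the pressure-gradient force (low pressure on the left).
Rotating 315° by 90° clockwise gives 045° — the wind blows toward the northeast.

045°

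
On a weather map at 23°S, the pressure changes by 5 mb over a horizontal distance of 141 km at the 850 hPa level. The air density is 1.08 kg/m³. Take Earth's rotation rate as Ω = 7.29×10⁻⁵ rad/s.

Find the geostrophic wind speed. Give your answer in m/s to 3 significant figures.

57.6 m/s

Coriolis parameter at 23°S:
f = 2Ω sin φ = 2 × 7.29×10⁻⁵ × sin 23° = 5.70×10⁻⁵ s⁻¹
Pressure gradient: |∂P/∂n| = 500 Pa / 141000 m = 3.55×10⁻³ Pa/m
Geostrophic balance (pressure-gradient force = Coriolis force):
V_g = (1/(fρ)) |∂P/∂n| = 3.55×10⁻³ / (5.70×10⁻⁵ × 1.08) = 57.6 m/s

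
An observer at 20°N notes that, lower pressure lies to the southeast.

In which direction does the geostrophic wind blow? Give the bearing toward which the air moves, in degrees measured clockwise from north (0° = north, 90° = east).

The pressure-gradient force points toward the southeast (bearing 135°).
Geostrophic balance: in the Northern Hemisphere the Coriolis force deflects motion to the right, so the geostrophic wind blows 90° to the right of the pressure-gradient force (low pressure on the left).
Rotating 135° by 90° clockwise gives 225° — the wind blows toward the southwest.

225°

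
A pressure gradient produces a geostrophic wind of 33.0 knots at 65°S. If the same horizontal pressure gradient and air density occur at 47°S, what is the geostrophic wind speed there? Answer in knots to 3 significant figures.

40.9 knots

With the same pressure gradient and density, V_g ∝ 1/f ∝ 1/sin φ.
V₂ = V₁ · sin φ₁ / sin φ₂ = 33.0 × sin 65° / sin 47°
V₂ = 33.0 × 0.9063/0.7314 = 40.9 knots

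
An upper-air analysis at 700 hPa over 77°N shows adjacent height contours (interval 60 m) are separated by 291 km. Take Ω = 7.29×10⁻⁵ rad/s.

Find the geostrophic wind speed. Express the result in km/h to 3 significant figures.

51.3 km/h

Coriolis parameter at 77°N:
f = 2Ω sin φ = 2 × 7.29×10⁻⁵ × sin 77° = 1.42×10⁻⁴ s⁻¹
Height gradient: |∂Z/∂n| = 60 m / 291000 m = 2.06×10⁻⁴
On a pressure surface, geostrophic balance gives V_g = (g/f)|∂Z/∂n|:
V_g = 9.81 × 2.06×10⁻⁴ / 1.42×10⁻⁴ = 14.2 m/s
Converting: 14.2 m/s × 3.6 = 51.3 km/h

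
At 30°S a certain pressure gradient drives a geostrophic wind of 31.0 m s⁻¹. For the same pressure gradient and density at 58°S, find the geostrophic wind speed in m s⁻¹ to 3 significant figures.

With the same pressure gradient and density, V_g ∝ 1/f ∝ 1/sin φ.
V₂ = V₁ · sin φ₁ / sin φ₂ = 31.0 × sin 30° / sin 58°
V₂ = 31.0 × 0.5000/0.8480 = 18.3 m s⁻¹

18.3 m s⁻¹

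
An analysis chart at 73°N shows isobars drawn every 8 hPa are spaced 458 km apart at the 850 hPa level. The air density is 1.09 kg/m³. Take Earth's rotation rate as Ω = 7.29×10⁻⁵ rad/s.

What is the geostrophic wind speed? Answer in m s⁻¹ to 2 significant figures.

11 m s⁻¹

Coriolis parameter at 73°N:
f = 2Ω sin φ = 2 × 7.29×10⁻⁵ × sin 73° = 1.39×10⁻⁴ s⁻¹
Pressure gradient: |∂P/∂n| = 800 Pa / 458000 m = 1.75×10⁻³ Pa/m
Geostrophic balance (pressure-gradient force = Coriolis force):
V_g = (1/(fρ)) |∂P/∂n| = 1.75×10⁻³ / (1.39×10⁻⁴ × 1.09) = 11.5 m/s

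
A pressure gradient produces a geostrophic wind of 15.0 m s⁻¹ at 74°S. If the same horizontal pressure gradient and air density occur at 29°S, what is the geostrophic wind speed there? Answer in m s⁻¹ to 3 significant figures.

29.7 m s⁻¹

With the same pressure gradient and density, V_g ∝ 1/f ∝ 1/sin φ.
V₂ = V₁ · sin φ₁ / sin φ₂ = 15.0 × sin 74° / sin 29°
V₂ = 15.0 × 0.9613/0.4848 = 29.7 m s⁻¹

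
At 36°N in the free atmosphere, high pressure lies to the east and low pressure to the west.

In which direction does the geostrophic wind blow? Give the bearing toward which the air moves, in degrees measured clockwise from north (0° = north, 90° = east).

000°

The pressure-gradient force points toward the west (bearing 270°).
Geostrophic balance: in the Northern Hemisphere the Coriolis force deflects motion to the right, so the geostrophic wind blows 90° to the right of the pressure-gradient force (low pressure on the left).
Rotating 270° by 90° clockwise gives 000° — the wind blows toward the north.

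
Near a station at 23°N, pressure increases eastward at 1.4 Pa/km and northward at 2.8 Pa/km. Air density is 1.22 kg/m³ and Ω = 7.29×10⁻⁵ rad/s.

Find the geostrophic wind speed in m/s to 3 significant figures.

45.0 m/s

Coriolis parameter at 23°N:
f = 2Ω sin φ = 2 × 7.29×10⁻⁵ × sin 23° = 5.70×10⁻⁵ s⁻¹
Component geostrophic relations (x east, y north):
u_g = −(1/(fρ)) ∂P/∂y,  v_g = (1/(fρ)) ∂P/∂x
u_g = −(2.8×10⁻³)/(5.70×10⁻⁵ × 1.22) = −40.3 m/s;  v_g = (1.4×10⁻³)/(5.70×10⁻⁵ × 1.22) = 20.1 m/s
|V_g| = √(u_g² + v_g²) = 45.0 m/s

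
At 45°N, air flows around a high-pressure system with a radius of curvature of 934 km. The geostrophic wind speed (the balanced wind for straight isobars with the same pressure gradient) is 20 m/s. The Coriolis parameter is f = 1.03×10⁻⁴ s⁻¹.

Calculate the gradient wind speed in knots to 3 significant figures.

Around a high, pressure-gradient force acts outward with centrifugal, so Coriolis balances both:
fV = (1/ρ)|∂P/∂n| + V²/R  →  V² − fR·V + fR·V_g = 0
With fR = 1.03×10⁻⁴ × 934×10³ m = 96.2 m/s:
V = [fR − √((fR)² − 4 fR V_g)]/2 = [96.2 − √(96.2² − 4×96.2×20)]/2 = 28.4 m/s
Supergeostrophic (V > V_g = 20 m/s), as expected around a high.
Converting: 28.4 m/s × 1.944 = 55.1 knots

55.1 knots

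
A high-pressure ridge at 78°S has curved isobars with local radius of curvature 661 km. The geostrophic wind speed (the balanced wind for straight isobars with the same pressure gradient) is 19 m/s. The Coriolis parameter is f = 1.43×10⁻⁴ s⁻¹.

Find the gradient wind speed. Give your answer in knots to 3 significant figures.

Around a high, pressure-gradient force acts outward with centrifugal, so Coriolis balances both:
fV = (1/ρ)|∂P/∂n| + V²/R  →  V² − fR·V + fR·V_g = 0
With fR = 1.43×10⁻⁴ × 661×10³ m = 94.5 m/s:
V = [fR − √((fR)² − 4 fR V_g)]/2 = [94.5 − √(94.5² − 4×94.5×19)]/2 = 26.3 m/s
Supergeostrophic (V > V_g = 19 m/s), as expected around a high.
Converting: 26.3 m/s × 1.944 = 51.2 knots

51.2 knots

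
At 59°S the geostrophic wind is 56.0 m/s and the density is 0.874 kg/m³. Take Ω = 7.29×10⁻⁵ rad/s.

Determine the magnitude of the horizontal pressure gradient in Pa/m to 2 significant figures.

Coriolis parameter at 59°S:
f = 2Ω sin φ = 2 × 7.29×10⁻⁵ × sin 59° = 1.25×10⁻⁴ s⁻¹
Geostrophic balance rearranged: |∂P/∂n| = f ρ V_g
|∂P/∂n| = 1.25×10⁻⁴ × 0.874 × 56.0 = 6.12×10⁻³ Pa/m

6.1×10⁻³ Pa/m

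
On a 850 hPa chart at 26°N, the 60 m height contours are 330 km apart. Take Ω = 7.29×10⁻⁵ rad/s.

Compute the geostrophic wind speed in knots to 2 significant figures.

Coriolis parameter at 26°N:
f = 2Ω sin φ = 2 × 7.29×10⁻⁵ × sin 26° = 6.39×10⁻⁵ s⁻¹
Height gradient: |∂Z/∂n| = 60 m / 330000 m = 1.82×10⁻⁴
On a pressure surface, geostrophic balance gives V_g = (g/f)|∂Z/∂n|:
V_g = 9.81 × 1.82×10⁻⁴ / 6.39×10⁻⁵ = 27.9 m/s
Converting: 27.9 m/s × 1.944 = 54 knots

54 knots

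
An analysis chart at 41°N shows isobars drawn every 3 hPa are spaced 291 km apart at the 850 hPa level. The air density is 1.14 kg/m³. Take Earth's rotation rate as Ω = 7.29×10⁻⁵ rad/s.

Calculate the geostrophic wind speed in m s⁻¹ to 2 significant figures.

9.5 m s⁻¹

Coriolis parameter at 41°N:
f = 2Ω sin φ = 2 × 7.29×10⁻⁵ × sin 41° = 9.57×10⁻⁵ s⁻¹
Pressure gradient: |∂P/∂n| = 300 Pa / 291000 m = 1.03×10⁻³ Pa/m
Geostrophic balance (pressure-gradient force = Coriolis force):
V_g = (1/(fρ)) |∂P/∂n| = 1.03×10⁻³ / (9.57×10⁻⁵ × 1.14) = 9.45 m/s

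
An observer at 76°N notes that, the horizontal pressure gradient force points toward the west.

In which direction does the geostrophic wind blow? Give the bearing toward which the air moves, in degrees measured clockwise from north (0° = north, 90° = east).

The pressure-gradient force points toward the west (bearing 270°).
Geostrophic balance: in the Northern Hemisphere the Coriolis force deflects motion to the right, so the geostrophic wind blows 90° to the right of the pressure-gradient force (low pressure on the left).
Rotating 270° by 90° clockwise gives 000° — the wind blows toward the north.

000°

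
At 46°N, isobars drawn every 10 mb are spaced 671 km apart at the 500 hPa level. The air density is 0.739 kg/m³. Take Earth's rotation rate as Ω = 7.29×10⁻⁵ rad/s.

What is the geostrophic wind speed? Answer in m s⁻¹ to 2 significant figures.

19 m s⁻¹

Coriolis parameter at 46°N:
f = 2Ω sin φ = 2 × 7.29×10⁻⁵ × sin 46° = 1.05×10⁻⁴ s⁻¹
Pressure gradient: |∂P/∂n| = 1000 Pa / 671000 m = 1.49×10⁻³ Pa/m
Geostrophic balance (pressure-gradient force = Coriolis force):
V_g = (1/(fρ)) |∂P/∂n| = 1.49×10⁻³ / (1.05×10⁻⁴ × 0.739) = 19.2 m/s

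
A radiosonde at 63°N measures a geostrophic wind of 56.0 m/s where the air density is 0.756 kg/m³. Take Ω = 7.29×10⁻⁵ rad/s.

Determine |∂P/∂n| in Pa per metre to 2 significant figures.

5.5×10⁻³ Pa/m

Coriolis parameter at 63°N:
f = 2Ω sin φ = 2 × 7.29×10⁻⁵ × sin 63° = 1.30×10⁻⁴ s⁻¹
Geostrophic balance rearranged: |∂P/∂n| = f ρ V_g
|∂P/∂n| = 1.30×10⁻⁴ × 0.756 × 56.0 = 5.50×10⁻³ Pa/m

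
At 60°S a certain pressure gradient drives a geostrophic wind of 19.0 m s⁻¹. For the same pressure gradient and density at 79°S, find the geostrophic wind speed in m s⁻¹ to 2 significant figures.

With the same pressure gradient and density, V_g ∝ 1/f ∝ 1/sin φ.
V₂ = V₁ · sin φ₁ / sin φ₂ = 19.0 × sin 60° / sin 79°
V₂ = 19.0 × 0.8660/0.9816 = 17 m s⁻¹

17 m s⁻¹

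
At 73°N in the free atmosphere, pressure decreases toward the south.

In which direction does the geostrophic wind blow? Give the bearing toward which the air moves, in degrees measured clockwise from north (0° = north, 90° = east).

270°

The pressure-gradient force points toward the south (bearing 180°).
Geostrophic balance: in the Northern Hemisphere the Coriolis force deflects motion to the right, so the geostrophic wind blows 90° to the right of the pressure-gradient force (low pressure on the left).
Rotating 180° by 90° clockwise gives 270° — the wind blows toward the west.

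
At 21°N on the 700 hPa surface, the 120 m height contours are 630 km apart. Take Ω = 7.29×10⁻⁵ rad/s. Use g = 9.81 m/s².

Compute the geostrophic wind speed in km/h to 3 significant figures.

Coriolis parameter at 21°N:
f = 2Ω sin φ = 2 × 7.29×10⁻⁵ × sin 21° = 5.23×10⁻⁵ s⁻¹
Height gradient: |∂Z/∂n| = 120 m / 630000 m = 1.90×10⁻⁴
On a pressure surface, geostrophic balance gives V_g = (g/f)|∂Z/∂n|:
V_g = 9.81 × 1.90×10⁻⁴ / 5.23×10⁻⁵ = 35.8 m/s
Converting: 35.8 m/s × 3.6 = 129 km/h

129 km/h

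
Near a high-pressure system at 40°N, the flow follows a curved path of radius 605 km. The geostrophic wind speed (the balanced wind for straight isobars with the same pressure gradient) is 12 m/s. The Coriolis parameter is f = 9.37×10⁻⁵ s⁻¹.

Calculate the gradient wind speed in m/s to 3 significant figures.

17.2 m/s

Around a high, pressure-gradient force acts outward with centrifugal, so Coriolis balances both:
fV = (1/ρ)|∂P/∂n| + V²/R  →  V² − fR·V + fR·V_g = 0
With fR = 9.37×10⁻⁵ × 605×10³ m = 56.7 m/s:
V = [fR − √((fR)² − 4 fR V_g)]/2 = [56.7 − √(56.7² − 4×56.7×12)]/2 = 17.2 m/s
Supergeostrophic (V > V_g = 12 m/s), as expected around a high.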